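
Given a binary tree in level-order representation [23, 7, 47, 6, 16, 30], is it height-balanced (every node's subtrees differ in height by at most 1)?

Tree (level-order array): [23, 7, 47, 6, 16, 30]
Definition: a tree is height-balanced if, at every node, |h(left) - h(right)| <= 1 (empty subtree has height -1).
Bottom-up per-node check:
  node 6: h_left=-1, h_right=-1, diff=0 [OK], height=0
  node 16: h_left=-1, h_right=-1, diff=0 [OK], height=0
  node 7: h_left=0, h_right=0, diff=0 [OK], height=1
  node 30: h_left=-1, h_right=-1, diff=0 [OK], height=0
  node 47: h_left=0, h_right=-1, diff=1 [OK], height=1
  node 23: h_left=1, h_right=1, diff=0 [OK], height=2
All nodes satisfy the balance condition.
Result: Balanced


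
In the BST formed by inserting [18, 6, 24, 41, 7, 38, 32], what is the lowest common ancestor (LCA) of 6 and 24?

Tree insertion order: [18, 6, 24, 41, 7, 38, 32]
Tree (level-order array): [18, 6, 24, None, 7, None, 41, None, None, 38, None, 32]
In a BST, the LCA of p=6, q=24 is the first node v on the
root-to-leaf path with p <= v <= q (go left if both < v, right if both > v).
Walk from root:
  at 18: 6 <= 18 <= 24, this is the LCA
LCA = 18


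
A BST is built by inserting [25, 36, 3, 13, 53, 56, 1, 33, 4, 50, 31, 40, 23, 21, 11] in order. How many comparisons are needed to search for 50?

Search path for 50: 25 -> 36 -> 53 -> 50
Found: True
Comparisons: 4


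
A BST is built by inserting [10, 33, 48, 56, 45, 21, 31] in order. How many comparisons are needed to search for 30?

Search path for 30: 10 -> 33 -> 21 -> 31
Found: False
Comparisons: 4


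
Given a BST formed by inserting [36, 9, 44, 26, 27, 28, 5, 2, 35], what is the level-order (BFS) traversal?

Tree insertion order: [36, 9, 44, 26, 27, 28, 5, 2, 35]
Tree (level-order array): [36, 9, 44, 5, 26, None, None, 2, None, None, 27, None, None, None, 28, None, 35]
BFS from the root, enqueuing left then right child of each popped node:
  queue [36] -> pop 36, enqueue [9, 44], visited so far: [36]
  queue [9, 44] -> pop 9, enqueue [5, 26], visited so far: [36, 9]
  queue [44, 5, 26] -> pop 44, enqueue [none], visited so far: [36, 9, 44]
  queue [5, 26] -> pop 5, enqueue [2], visited so far: [36, 9, 44, 5]
  queue [26, 2] -> pop 26, enqueue [27], visited so far: [36, 9, 44, 5, 26]
  queue [2, 27] -> pop 2, enqueue [none], visited so far: [36, 9, 44, 5, 26, 2]
  queue [27] -> pop 27, enqueue [28], visited so far: [36, 9, 44, 5, 26, 2, 27]
  queue [28] -> pop 28, enqueue [35], visited so far: [36, 9, 44, 5, 26, 2, 27, 28]
  queue [35] -> pop 35, enqueue [none], visited so far: [36, 9, 44, 5, 26, 2, 27, 28, 35]
Result: [36, 9, 44, 5, 26, 2, 27, 28, 35]


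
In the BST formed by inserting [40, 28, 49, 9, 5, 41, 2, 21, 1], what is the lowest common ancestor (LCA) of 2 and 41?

Tree insertion order: [40, 28, 49, 9, 5, 41, 2, 21, 1]
Tree (level-order array): [40, 28, 49, 9, None, 41, None, 5, 21, None, None, 2, None, None, None, 1]
In a BST, the LCA of p=2, q=41 is the first node v on the
root-to-leaf path with p <= v <= q (go left if both < v, right if both > v).
Walk from root:
  at 40: 2 <= 40 <= 41, this is the LCA
LCA = 40


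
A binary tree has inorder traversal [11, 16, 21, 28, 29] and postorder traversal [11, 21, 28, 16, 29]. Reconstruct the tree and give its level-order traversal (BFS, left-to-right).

Inorder:   [11, 16, 21, 28, 29]
Postorder: [11, 21, 28, 16, 29]
Algorithm: postorder visits root last, so walk postorder right-to-left;
each value is the root of the current inorder slice — split it at that
value, recurse on the right subtree first, then the left.
Recursive splits:
  root=29; inorder splits into left=[11, 16, 21, 28], right=[]
  root=16; inorder splits into left=[11], right=[21, 28]
  root=28; inorder splits into left=[21], right=[]
  root=21; inorder splits into left=[], right=[]
  root=11; inorder splits into left=[], right=[]
Reconstructed level-order: [29, 16, 11, 28, 21]


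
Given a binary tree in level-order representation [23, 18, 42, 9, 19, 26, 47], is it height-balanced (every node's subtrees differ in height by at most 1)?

Tree (level-order array): [23, 18, 42, 9, 19, 26, 47]
Definition: a tree is height-balanced if, at every node, |h(left) - h(right)| <= 1 (empty subtree has height -1).
Bottom-up per-node check:
  node 9: h_left=-1, h_right=-1, diff=0 [OK], height=0
  node 19: h_left=-1, h_right=-1, diff=0 [OK], height=0
  node 18: h_left=0, h_right=0, diff=0 [OK], height=1
  node 26: h_left=-1, h_right=-1, diff=0 [OK], height=0
  node 47: h_left=-1, h_right=-1, diff=0 [OK], height=0
  node 42: h_left=0, h_right=0, diff=0 [OK], height=1
  node 23: h_left=1, h_right=1, diff=0 [OK], height=2
All nodes satisfy the balance condition.
Result: Balanced


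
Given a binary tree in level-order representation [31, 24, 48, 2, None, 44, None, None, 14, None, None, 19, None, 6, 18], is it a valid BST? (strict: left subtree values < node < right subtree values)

Level-order array: [31, 24, 48, 2, None, 44, None, None, 14, None, None, 19, None, 6, 18]
Validate using subtree bounds (lo, hi): at each node, require lo < value < hi,
then recurse left with hi=value and right with lo=value.
Preorder trace (stopping at first violation):
  at node 31 with bounds (-inf, +inf): OK
  at node 24 with bounds (-inf, 31): OK
  at node 2 with bounds (-inf, 24): OK
  at node 14 with bounds (2, 24): OK
  at node 19 with bounds (2, 14): VIOLATION
Node 19 violates its bound: not (2 < 19 < 14).
Result: Not a valid BST


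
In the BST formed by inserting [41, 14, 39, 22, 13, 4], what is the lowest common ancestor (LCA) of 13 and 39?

Tree insertion order: [41, 14, 39, 22, 13, 4]
Tree (level-order array): [41, 14, None, 13, 39, 4, None, 22]
In a BST, the LCA of p=13, q=39 is the first node v on the
root-to-leaf path with p <= v <= q (go left if both < v, right if both > v).
Walk from root:
  at 41: both 13 and 39 < 41, go left
  at 14: 13 <= 14 <= 39, this is the LCA
LCA = 14


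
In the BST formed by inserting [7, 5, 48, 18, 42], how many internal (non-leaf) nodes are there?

Tree built from: [7, 5, 48, 18, 42]
Tree (level-order array): [7, 5, 48, None, None, 18, None, None, 42]
Rule: An internal node has at least one child.
Per-node child counts:
  node 7: 2 child(ren)
  node 5: 0 child(ren)
  node 48: 1 child(ren)
  node 18: 1 child(ren)
  node 42: 0 child(ren)
Matching nodes: [7, 48, 18]
Count of internal (non-leaf) nodes: 3


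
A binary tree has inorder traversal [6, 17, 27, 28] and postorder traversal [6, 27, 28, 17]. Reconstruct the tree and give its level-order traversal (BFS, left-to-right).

Inorder:   [6, 17, 27, 28]
Postorder: [6, 27, 28, 17]
Algorithm: postorder visits root last, so walk postorder right-to-left;
each value is the root of the current inorder slice — split it at that
value, recurse on the right subtree first, then the left.
Recursive splits:
  root=17; inorder splits into left=[6], right=[27, 28]
  root=28; inorder splits into left=[27], right=[]
  root=27; inorder splits into left=[], right=[]
  root=6; inorder splits into left=[], right=[]
Reconstructed level-order: [17, 6, 28, 27]


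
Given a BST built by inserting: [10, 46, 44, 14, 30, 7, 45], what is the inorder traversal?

Tree insertion order: [10, 46, 44, 14, 30, 7, 45]
Tree (level-order array): [10, 7, 46, None, None, 44, None, 14, 45, None, 30]
Inorder traversal: [7, 10, 14, 30, 44, 45, 46]


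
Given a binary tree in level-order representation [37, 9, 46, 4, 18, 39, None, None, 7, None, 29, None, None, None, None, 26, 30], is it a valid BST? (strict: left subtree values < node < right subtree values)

Level-order array: [37, 9, 46, 4, 18, 39, None, None, 7, None, 29, None, None, None, None, 26, 30]
Validate using subtree bounds (lo, hi): at each node, require lo < value < hi,
then recurse left with hi=value and right with lo=value.
Preorder trace (stopping at first violation):
  at node 37 with bounds (-inf, +inf): OK
  at node 9 with bounds (-inf, 37): OK
  at node 4 with bounds (-inf, 9): OK
  at node 7 with bounds (4, 9): OK
  at node 18 with bounds (9, 37): OK
  at node 29 with bounds (18, 37): OK
  at node 26 with bounds (18, 29): OK
  at node 30 with bounds (29, 37): OK
  at node 46 with bounds (37, +inf): OK
  at node 39 with bounds (37, 46): OK
No violation found at any node.
Result: Valid BST


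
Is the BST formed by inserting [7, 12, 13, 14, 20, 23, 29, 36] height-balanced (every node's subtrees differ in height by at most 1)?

Tree (level-order array): [7, None, 12, None, 13, None, 14, None, 20, None, 23, None, 29, None, 36]
Definition: a tree is height-balanced if, at every node, |h(left) - h(right)| <= 1 (empty subtree has height -1).
Bottom-up per-node check:
  node 36: h_left=-1, h_right=-1, diff=0 [OK], height=0
  node 29: h_left=-1, h_right=0, diff=1 [OK], height=1
  node 23: h_left=-1, h_right=1, diff=2 [FAIL (|-1-1|=2 > 1)], height=2
  node 20: h_left=-1, h_right=2, diff=3 [FAIL (|-1-2|=3 > 1)], height=3
  node 14: h_left=-1, h_right=3, diff=4 [FAIL (|-1-3|=4 > 1)], height=4
  node 13: h_left=-1, h_right=4, diff=5 [FAIL (|-1-4|=5 > 1)], height=5
  node 12: h_left=-1, h_right=5, diff=6 [FAIL (|-1-5|=6 > 1)], height=6
  node 7: h_left=-1, h_right=6, diff=7 [FAIL (|-1-6|=7 > 1)], height=7
Node 23 violates the condition: |-1 - 1| = 2 > 1.
Result: Not balanced


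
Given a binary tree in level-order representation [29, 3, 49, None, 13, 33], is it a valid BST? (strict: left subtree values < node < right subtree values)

Level-order array: [29, 3, 49, None, 13, 33]
Validate using subtree bounds (lo, hi): at each node, require lo < value < hi,
then recurse left with hi=value and right with lo=value.
Preorder trace (stopping at first violation):
  at node 29 with bounds (-inf, +inf): OK
  at node 3 with bounds (-inf, 29): OK
  at node 13 with bounds (3, 29): OK
  at node 49 with bounds (29, +inf): OK
  at node 33 with bounds (29, 49): OK
No violation found at any node.
Result: Valid BST


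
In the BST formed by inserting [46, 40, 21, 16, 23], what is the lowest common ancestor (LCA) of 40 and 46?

Tree insertion order: [46, 40, 21, 16, 23]
Tree (level-order array): [46, 40, None, 21, None, 16, 23]
In a BST, the LCA of p=40, q=46 is the first node v on the
root-to-leaf path with p <= v <= q (go left if both < v, right if both > v).
Walk from root:
  at 46: 40 <= 46 <= 46, this is the LCA
LCA = 46


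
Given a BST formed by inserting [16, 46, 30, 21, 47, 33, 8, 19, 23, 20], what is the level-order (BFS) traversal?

Tree insertion order: [16, 46, 30, 21, 47, 33, 8, 19, 23, 20]
Tree (level-order array): [16, 8, 46, None, None, 30, 47, 21, 33, None, None, 19, 23, None, None, None, 20]
BFS from the root, enqueuing left then right child of each popped node:
  queue [16] -> pop 16, enqueue [8, 46], visited so far: [16]
  queue [8, 46] -> pop 8, enqueue [none], visited so far: [16, 8]
  queue [46] -> pop 46, enqueue [30, 47], visited so far: [16, 8, 46]
  queue [30, 47] -> pop 30, enqueue [21, 33], visited so far: [16, 8, 46, 30]
  queue [47, 21, 33] -> pop 47, enqueue [none], visited so far: [16, 8, 46, 30, 47]
  queue [21, 33] -> pop 21, enqueue [19, 23], visited so far: [16, 8, 46, 30, 47, 21]
  queue [33, 19, 23] -> pop 33, enqueue [none], visited so far: [16, 8, 46, 30, 47, 21, 33]
  queue [19, 23] -> pop 19, enqueue [20], visited so far: [16, 8, 46, 30, 47, 21, 33, 19]
  queue [23, 20] -> pop 23, enqueue [none], visited so far: [16, 8, 46, 30, 47, 21, 33, 19, 23]
  queue [20] -> pop 20, enqueue [none], visited so far: [16, 8, 46, 30, 47, 21, 33, 19, 23, 20]
Result: [16, 8, 46, 30, 47, 21, 33, 19, 23, 20]


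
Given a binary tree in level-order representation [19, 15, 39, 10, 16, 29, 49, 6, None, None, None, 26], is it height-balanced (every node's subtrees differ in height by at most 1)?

Tree (level-order array): [19, 15, 39, 10, 16, 29, 49, 6, None, None, None, 26]
Definition: a tree is height-balanced if, at every node, |h(left) - h(right)| <= 1 (empty subtree has height -1).
Bottom-up per-node check:
  node 6: h_left=-1, h_right=-1, diff=0 [OK], height=0
  node 10: h_left=0, h_right=-1, diff=1 [OK], height=1
  node 16: h_left=-1, h_right=-1, diff=0 [OK], height=0
  node 15: h_left=1, h_right=0, diff=1 [OK], height=2
  node 26: h_left=-1, h_right=-1, diff=0 [OK], height=0
  node 29: h_left=0, h_right=-1, diff=1 [OK], height=1
  node 49: h_left=-1, h_right=-1, diff=0 [OK], height=0
  node 39: h_left=1, h_right=0, diff=1 [OK], height=2
  node 19: h_left=2, h_right=2, diff=0 [OK], height=3
All nodes satisfy the balance condition.
Result: Balanced


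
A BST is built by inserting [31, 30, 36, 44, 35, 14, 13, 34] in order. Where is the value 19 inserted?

Starting tree (level order): [31, 30, 36, 14, None, 35, 44, 13, None, 34]
Insertion path: 31 -> 30 -> 14
Result: insert 19 as right child of 14
Final tree (level order): [31, 30, 36, 14, None, 35, 44, 13, 19, 34]


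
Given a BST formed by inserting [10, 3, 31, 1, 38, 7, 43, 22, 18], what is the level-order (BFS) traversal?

Tree insertion order: [10, 3, 31, 1, 38, 7, 43, 22, 18]
Tree (level-order array): [10, 3, 31, 1, 7, 22, 38, None, None, None, None, 18, None, None, 43]
BFS from the root, enqueuing left then right child of each popped node:
  queue [10] -> pop 10, enqueue [3, 31], visited so far: [10]
  queue [3, 31] -> pop 3, enqueue [1, 7], visited so far: [10, 3]
  queue [31, 1, 7] -> pop 31, enqueue [22, 38], visited so far: [10, 3, 31]
  queue [1, 7, 22, 38] -> pop 1, enqueue [none], visited so far: [10, 3, 31, 1]
  queue [7, 22, 38] -> pop 7, enqueue [none], visited so far: [10, 3, 31, 1, 7]
  queue [22, 38] -> pop 22, enqueue [18], visited so far: [10, 3, 31, 1, 7, 22]
  queue [38, 18] -> pop 38, enqueue [43], visited so far: [10, 3, 31, 1, 7, 22, 38]
  queue [18, 43] -> pop 18, enqueue [none], visited so far: [10, 3, 31, 1, 7, 22, 38, 18]
  queue [43] -> pop 43, enqueue [none], visited so far: [10, 3, 31, 1, 7, 22, 38, 18, 43]
Result: [10, 3, 31, 1, 7, 22, 38, 18, 43]


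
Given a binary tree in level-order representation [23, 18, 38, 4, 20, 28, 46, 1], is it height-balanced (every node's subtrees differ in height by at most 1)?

Tree (level-order array): [23, 18, 38, 4, 20, 28, 46, 1]
Definition: a tree is height-balanced if, at every node, |h(left) - h(right)| <= 1 (empty subtree has height -1).
Bottom-up per-node check:
  node 1: h_left=-1, h_right=-1, diff=0 [OK], height=0
  node 4: h_left=0, h_right=-1, diff=1 [OK], height=1
  node 20: h_left=-1, h_right=-1, diff=0 [OK], height=0
  node 18: h_left=1, h_right=0, diff=1 [OK], height=2
  node 28: h_left=-1, h_right=-1, diff=0 [OK], height=0
  node 46: h_left=-1, h_right=-1, diff=0 [OK], height=0
  node 38: h_left=0, h_right=0, diff=0 [OK], height=1
  node 23: h_left=2, h_right=1, diff=1 [OK], height=3
All nodes satisfy the balance condition.
Result: Balanced


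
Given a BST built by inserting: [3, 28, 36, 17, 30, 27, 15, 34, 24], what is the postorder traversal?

Tree insertion order: [3, 28, 36, 17, 30, 27, 15, 34, 24]
Tree (level-order array): [3, None, 28, 17, 36, 15, 27, 30, None, None, None, 24, None, None, 34]
Postorder traversal: [15, 24, 27, 17, 34, 30, 36, 28, 3]


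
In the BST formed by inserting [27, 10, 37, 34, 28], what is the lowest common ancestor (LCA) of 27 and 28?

Tree insertion order: [27, 10, 37, 34, 28]
Tree (level-order array): [27, 10, 37, None, None, 34, None, 28]
In a BST, the LCA of p=27, q=28 is the first node v on the
root-to-leaf path with p <= v <= q (go left if both < v, right if both > v).
Walk from root:
  at 27: 27 <= 27 <= 28, this is the LCA
LCA = 27


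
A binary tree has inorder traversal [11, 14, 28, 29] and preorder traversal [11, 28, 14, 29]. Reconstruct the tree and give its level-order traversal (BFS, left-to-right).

Inorder:  [11, 14, 28, 29]
Preorder: [11, 28, 14, 29]
Algorithm: preorder visits root first, so consume preorder in order;
for each root, split the current inorder slice at that value into
left-subtree inorder and right-subtree inorder, then recurse.
Recursive splits:
  root=11; inorder splits into left=[], right=[14, 28, 29]
  root=28; inorder splits into left=[14], right=[29]
  root=14; inorder splits into left=[], right=[]
  root=29; inorder splits into left=[], right=[]
Reconstructed level-order: [11, 28, 14, 29]


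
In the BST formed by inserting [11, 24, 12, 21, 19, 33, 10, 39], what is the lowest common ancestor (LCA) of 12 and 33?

Tree insertion order: [11, 24, 12, 21, 19, 33, 10, 39]
Tree (level-order array): [11, 10, 24, None, None, 12, 33, None, 21, None, 39, 19]
In a BST, the LCA of p=12, q=33 is the first node v on the
root-to-leaf path with p <= v <= q (go left if both < v, right if both > v).
Walk from root:
  at 11: both 12 and 33 > 11, go right
  at 24: 12 <= 24 <= 33, this is the LCA
LCA = 24


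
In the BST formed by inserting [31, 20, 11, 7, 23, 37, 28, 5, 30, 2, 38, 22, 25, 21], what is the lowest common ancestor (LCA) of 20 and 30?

Tree insertion order: [31, 20, 11, 7, 23, 37, 28, 5, 30, 2, 38, 22, 25, 21]
Tree (level-order array): [31, 20, 37, 11, 23, None, 38, 7, None, 22, 28, None, None, 5, None, 21, None, 25, 30, 2]
In a BST, the LCA of p=20, q=30 is the first node v on the
root-to-leaf path with p <= v <= q (go left if both < v, right if both > v).
Walk from root:
  at 31: both 20 and 30 < 31, go left
  at 20: 20 <= 20 <= 30, this is the LCA
LCA = 20


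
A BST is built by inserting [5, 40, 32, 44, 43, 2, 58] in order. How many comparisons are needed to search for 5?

Search path for 5: 5
Found: True
Comparisons: 1


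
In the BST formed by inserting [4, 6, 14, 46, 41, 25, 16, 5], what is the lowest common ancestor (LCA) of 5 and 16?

Tree insertion order: [4, 6, 14, 46, 41, 25, 16, 5]
Tree (level-order array): [4, None, 6, 5, 14, None, None, None, 46, 41, None, 25, None, 16]
In a BST, the LCA of p=5, q=16 is the first node v on the
root-to-leaf path with p <= v <= q (go left if both < v, right if both > v).
Walk from root:
  at 4: both 5 and 16 > 4, go right
  at 6: 5 <= 6 <= 16, this is the LCA
LCA = 6


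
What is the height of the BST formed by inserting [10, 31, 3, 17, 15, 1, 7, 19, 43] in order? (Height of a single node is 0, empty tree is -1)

Insertion order: [10, 31, 3, 17, 15, 1, 7, 19, 43]
Tree (level-order array): [10, 3, 31, 1, 7, 17, 43, None, None, None, None, 15, 19]
Compute height bottom-up (empty subtree = -1):
  height(1) = 1 + max(-1, -1) = 0
  height(7) = 1 + max(-1, -1) = 0
  height(3) = 1 + max(0, 0) = 1
  height(15) = 1 + max(-1, -1) = 0
  height(19) = 1 + max(-1, -1) = 0
  height(17) = 1 + max(0, 0) = 1
  height(43) = 1 + max(-1, -1) = 0
  height(31) = 1 + max(1, 0) = 2
  height(10) = 1 + max(1, 2) = 3
Height = 3


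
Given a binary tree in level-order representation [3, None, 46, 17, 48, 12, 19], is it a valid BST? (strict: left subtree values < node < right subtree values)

Level-order array: [3, None, 46, 17, 48, 12, 19]
Validate using subtree bounds (lo, hi): at each node, require lo < value < hi,
then recurse left with hi=value and right with lo=value.
Preorder trace (stopping at first violation):
  at node 3 with bounds (-inf, +inf): OK
  at node 46 with bounds (3, +inf): OK
  at node 17 with bounds (3, 46): OK
  at node 12 with bounds (3, 17): OK
  at node 19 with bounds (17, 46): OK
  at node 48 with bounds (46, +inf): OK
No violation found at any node.
Result: Valid BST


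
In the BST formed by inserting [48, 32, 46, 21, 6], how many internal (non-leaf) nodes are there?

Tree built from: [48, 32, 46, 21, 6]
Tree (level-order array): [48, 32, None, 21, 46, 6]
Rule: An internal node has at least one child.
Per-node child counts:
  node 48: 1 child(ren)
  node 32: 2 child(ren)
  node 21: 1 child(ren)
  node 6: 0 child(ren)
  node 46: 0 child(ren)
Matching nodes: [48, 32, 21]
Count of internal (non-leaf) nodes: 3


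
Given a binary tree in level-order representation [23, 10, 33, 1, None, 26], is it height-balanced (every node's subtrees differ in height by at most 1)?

Tree (level-order array): [23, 10, 33, 1, None, 26]
Definition: a tree is height-balanced if, at every node, |h(left) - h(right)| <= 1 (empty subtree has height -1).
Bottom-up per-node check:
  node 1: h_left=-1, h_right=-1, diff=0 [OK], height=0
  node 10: h_left=0, h_right=-1, diff=1 [OK], height=1
  node 26: h_left=-1, h_right=-1, diff=0 [OK], height=0
  node 33: h_left=0, h_right=-1, diff=1 [OK], height=1
  node 23: h_left=1, h_right=1, diff=0 [OK], height=2
All nodes satisfy the balance condition.
Result: Balanced


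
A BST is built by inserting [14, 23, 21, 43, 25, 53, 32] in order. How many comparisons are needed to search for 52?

Search path for 52: 14 -> 23 -> 43 -> 53
Found: False
Comparisons: 4


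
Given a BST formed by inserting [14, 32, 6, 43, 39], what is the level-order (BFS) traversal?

Tree insertion order: [14, 32, 6, 43, 39]
Tree (level-order array): [14, 6, 32, None, None, None, 43, 39]
BFS from the root, enqueuing left then right child of each popped node:
  queue [14] -> pop 14, enqueue [6, 32], visited so far: [14]
  queue [6, 32] -> pop 6, enqueue [none], visited so far: [14, 6]
  queue [32] -> pop 32, enqueue [43], visited so far: [14, 6, 32]
  queue [43] -> pop 43, enqueue [39], visited so far: [14, 6, 32, 43]
  queue [39] -> pop 39, enqueue [none], visited so far: [14, 6, 32, 43, 39]
Result: [14, 6, 32, 43, 39]


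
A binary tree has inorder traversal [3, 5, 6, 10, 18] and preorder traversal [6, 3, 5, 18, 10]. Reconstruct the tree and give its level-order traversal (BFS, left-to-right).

Inorder:  [3, 5, 6, 10, 18]
Preorder: [6, 3, 5, 18, 10]
Algorithm: preorder visits root first, so consume preorder in order;
for each root, split the current inorder slice at that value into
left-subtree inorder and right-subtree inorder, then recurse.
Recursive splits:
  root=6; inorder splits into left=[3, 5], right=[10, 18]
  root=3; inorder splits into left=[], right=[5]
  root=5; inorder splits into left=[], right=[]
  root=18; inorder splits into left=[10], right=[]
  root=10; inorder splits into left=[], right=[]
Reconstructed level-order: [6, 3, 18, 5, 10]


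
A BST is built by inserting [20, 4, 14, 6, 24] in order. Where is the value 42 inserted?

Starting tree (level order): [20, 4, 24, None, 14, None, None, 6]
Insertion path: 20 -> 24
Result: insert 42 as right child of 24
Final tree (level order): [20, 4, 24, None, 14, None, 42, 6]


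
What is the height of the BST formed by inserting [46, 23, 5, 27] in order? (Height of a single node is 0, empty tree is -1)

Insertion order: [46, 23, 5, 27]
Tree (level-order array): [46, 23, None, 5, 27]
Compute height bottom-up (empty subtree = -1):
  height(5) = 1 + max(-1, -1) = 0
  height(27) = 1 + max(-1, -1) = 0
  height(23) = 1 + max(0, 0) = 1
  height(46) = 1 + max(1, -1) = 2
Height = 2


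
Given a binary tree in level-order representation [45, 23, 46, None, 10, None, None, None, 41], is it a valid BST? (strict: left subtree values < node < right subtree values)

Level-order array: [45, 23, 46, None, 10, None, None, None, 41]
Validate using subtree bounds (lo, hi): at each node, require lo < value < hi,
then recurse left with hi=value and right with lo=value.
Preorder trace (stopping at first violation):
  at node 45 with bounds (-inf, +inf): OK
  at node 23 with bounds (-inf, 45): OK
  at node 10 with bounds (23, 45): VIOLATION
Node 10 violates its bound: not (23 < 10 < 45).
Result: Not a valid BST


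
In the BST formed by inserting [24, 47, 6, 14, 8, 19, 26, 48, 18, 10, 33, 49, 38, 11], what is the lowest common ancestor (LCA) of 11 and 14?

Tree insertion order: [24, 47, 6, 14, 8, 19, 26, 48, 18, 10, 33, 49, 38, 11]
Tree (level-order array): [24, 6, 47, None, 14, 26, 48, 8, 19, None, 33, None, 49, None, 10, 18, None, None, 38, None, None, None, 11]
In a BST, the LCA of p=11, q=14 is the first node v on the
root-to-leaf path with p <= v <= q (go left if both < v, right if both > v).
Walk from root:
  at 24: both 11 and 14 < 24, go left
  at 6: both 11 and 14 > 6, go right
  at 14: 11 <= 14 <= 14, this is the LCA
LCA = 14


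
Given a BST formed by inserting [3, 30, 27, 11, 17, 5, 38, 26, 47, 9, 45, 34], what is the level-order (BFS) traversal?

Tree insertion order: [3, 30, 27, 11, 17, 5, 38, 26, 47, 9, 45, 34]
Tree (level-order array): [3, None, 30, 27, 38, 11, None, 34, 47, 5, 17, None, None, 45, None, None, 9, None, 26]
BFS from the root, enqueuing left then right child of each popped node:
  queue [3] -> pop 3, enqueue [30], visited so far: [3]
  queue [30] -> pop 30, enqueue [27, 38], visited so far: [3, 30]
  queue [27, 38] -> pop 27, enqueue [11], visited so far: [3, 30, 27]
  queue [38, 11] -> pop 38, enqueue [34, 47], visited so far: [3, 30, 27, 38]
  queue [11, 34, 47] -> pop 11, enqueue [5, 17], visited so far: [3, 30, 27, 38, 11]
  queue [34, 47, 5, 17] -> pop 34, enqueue [none], visited so far: [3, 30, 27, 38, 11, 34]
  queue [47, 5, 17] -> pop 47, enqueue [45], visited so far: [3, 30, 27, 38, 11, 34, 47]
  queue [5, 17, 45] -> pop 5, enqueue [9], visited so far: [3, 30, 27, 38, 11, 34, 47, 5]
  queue [17, 45, 9] -> pop 17, enqueue [26], visited so far: [3, 30, 27, 38, 11, 34, 47, 5, 17]
  queue [45, 9, 26] -> pop 45, enqueue [none], visited so far: [3, 30, 27, 38, 11, 34, 47, 5, 17, 45]
  queue [9, 26] -> pop 9, enqueue [none], visited so far: [3, 30, 27, 38, 11, 34, 47, 5, 17, 45, 9]
  queue [26] -> pop 26, enqueue [none], visited so far: [3, 30, 27, 38, 11, 34, 47, 5, 17, 45, 9, 26]
Result: [3, 30, 27, 38, 11, 34, 47, 5, 17, 45, 9, 26]


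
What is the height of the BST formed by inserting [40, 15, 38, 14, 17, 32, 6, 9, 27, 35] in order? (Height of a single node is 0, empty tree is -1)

Insertion order: [40, 15, 38, 14, 17, 32, 6, 9, 27, 35]
Tree (level-order array): [40, 15, None, 14, 38, 6, None, 17, None, None, 9, None, 32, None, None, 27, 35]
Compute height bottom-up (empty subtree = -1):
  height(9) = 1 + max(-1, -1) = 0
  height(6) = 1 + max(-1, 0) = 1
  height(14) = 1 + max(1, -1) = 2
  height(27) = 1 + max(-1, -1) = 0
  height(35) = 1 + max(-1, -1) = 0
  height(32) = 1 + max(0, 0) = 1
  height(17) = 1 + max(-1, 1) = 2
  height(38) = 1 + max(2, -1) = 3
  height(15) = 1 + max(2, 3) = 4
  height(40) = 1 + max(4, -1) = 5
Height = 5


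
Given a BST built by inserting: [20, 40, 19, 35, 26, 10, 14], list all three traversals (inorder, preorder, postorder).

Tree insertion order: [20, 40, 19, 35, 26, 10, 14]
Tree (level-order array): [20, 19, 40, 10, None, 35, None, None, 14, 26]
Inorder (L, root, R): [10, 14, 19, 20, 26, 35, 40]
Preorder (root, L, R): [20, 19, 10, 14, 40, 35, 26]
Postorder (L, R, root): [14, 10, 19, 26, 35, 40, 20]


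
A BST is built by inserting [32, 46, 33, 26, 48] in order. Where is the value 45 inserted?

Starting tree (level order): [32, 26, 46, None, None, 33, 48]
Insertion path: 32 -> 46 -> 33
Result: insert 45 as right child of 33
Final tree (level order): [32, 26, 46, None, None, 33, 48, None, 45]


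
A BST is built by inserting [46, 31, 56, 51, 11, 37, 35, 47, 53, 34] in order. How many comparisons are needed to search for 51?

Search path for 51: 46 -> 56 -> 51
Found: True
Comparisons: 3


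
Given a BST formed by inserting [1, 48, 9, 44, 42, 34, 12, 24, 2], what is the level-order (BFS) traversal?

Tree insertion order: [1, 48, 9, 44, 42, 34, 12, 24, 2]
Tree (level-order array): [1, None, 48, 9, None, 2, 44, None, None, 42, None, 34, None, 12, None, None, 24]
BFS from the root, enqueuing left then right child of each popped node:
  queue [1] -> pop 1, enqueue [48], visited so far: [1]
  queue [48] -> pop 48, enqueue [9], visited so far: [1, 48]
  queue [9] -> pop 9, enqueue [2, 44], visited so far: [1, 48, 9]
  queue [2, 44] -> pop 2, enqueue [none], visited so far: [1, 48, 9, 2]
  queue [44] -> pop 44, enqueue [42], visited so far: [1, 48, 9, 2, 44]
  queue [42] -> pop 42, enqueue [34], visited so far: [1, 48, 9, 2, 44, 42]
  queue [34] -> pop 34, enqueue [12], visited so far: [1, 48, 9, 2, 44, 42, 34]
  queue [12] -> pop 12, enqueue [24], visited so far: [1, 48, 9, 2, 44, 42, 34, 12]
  queue [24] -> pop 24, enqueue [none], visited so far: [1, 48, 9, 2, 44, 42, 34, 12, 24]
Result: [1, 48, 9, 2, 44, 42, 34, 12, 24]


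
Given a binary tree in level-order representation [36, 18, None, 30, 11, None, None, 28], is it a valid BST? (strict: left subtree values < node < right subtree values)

Level-order array: [36, 18, None, 30, 11, None, None, 28]
Validate using subtree bounds (lo, hi): at each node, require lo < value < hi,
then recurse left with hi=value and right with lo=value.
Preorder trace (stopping at first violation):
  at node 36 with bounds (-inf, +inf): OK
  at node 18 with bounds (-inf, 36): OK
  at node 30 with bounds (-inf, 18): VIOLATION
Node 30 violates its bound: not (-inf < 30 < 18).
Result: Not a valid BST


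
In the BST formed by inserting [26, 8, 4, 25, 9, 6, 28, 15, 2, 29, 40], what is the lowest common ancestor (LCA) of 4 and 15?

Tree insertion order: [26, 8, 4, 25, 9, 6, 28, 15, 2, 29, 40]
Tree (level-order array): [26, 8, 28, 4, 25, None, 29, 2, 6, 9, None, None, 40, None, None, None, None, None, 15]
In a BST, the LCA of p=4, q=15 is the first node v on the
root-to-leaf path with p <= v <= q (go left if both < v, right if both > v).
Walk from root:
  at 26: both 4 and 15 < 26, go left
  at 8: 4 <= 8 <= 15, this is the LCA
LCA = 8


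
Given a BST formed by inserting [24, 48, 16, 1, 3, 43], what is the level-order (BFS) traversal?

Tree insertion order: [24, 48, 16, 1, 3, 43]
Tree (level-order array): [24, 16, 48, 1, None, 43, None, None, 3]
BFS from the root, enqueuing left then right child of each popped node:
  queue [24] -> pop 24, enqueue [16, 48], visited so far: [24]
  queue [16, 48] -> pop 16, enqueue [1], visited so far: [24, 16]
  queue [48, 1] -> pop 48, enqueue [43], visited so far: [24, 16, 48]
  queue [1, 43] -> pop 1, enqueue [3], visited so far: [24, 16, 48, 1]
  queue [43, 3] -> pop 43, enqueue [none], visited so far: [24, 16, 48, 1, 43]
  queue [3] -> pop 3, enqueue [none], visited so far: [24, 16, 48, 1, 43, 3]
Result: [24, 16, 48, 1, 43, 3]


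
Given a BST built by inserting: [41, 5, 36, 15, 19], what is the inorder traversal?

Tree insertion order: [41, 5, 36, 15, 19]
Tree (level-order array): [41, 5, None, None, 36, 15, None, None, 19]
Inorder traversal: [5, 15, 19, 36, 41]


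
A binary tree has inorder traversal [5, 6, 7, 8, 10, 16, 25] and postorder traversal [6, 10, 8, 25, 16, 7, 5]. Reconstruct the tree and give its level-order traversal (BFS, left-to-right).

Inorder:   [5, 6, 7, 8, 10, 16, 25]
Postorder: [6, 10, 8, 25, 16, 7, 5]
Algorithm: postorder visits root last, so walk postorder right-to-left;
each value is the root of the current inorder slice — split it at that
value, recurse on the right subtree first, then the left.
Recursive splits:
  root=5; inorder splits into left=[], right=[6, 7, 8, 10, 16, 25]
  root=7; inorder splits into left=[6], right=[8, 10, 16, 25]
  root=16; inorder splits into left=[8, 10], right=[25]
  root=25; inorder splits into left=[], right=[]
  root=8; inorder splits into left=[], right=[10]
  root=10; inorder splits into left=[], right=[]
  root=6; inorder splits into left=[], right=[]
Reconstructed level-order: [5, 7, 6, 16, 8, 25, 10]


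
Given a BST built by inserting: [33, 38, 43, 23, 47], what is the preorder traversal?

Tree insertion order: [33, 38, 43, 23, 47]
Tree (level-order array): [33, 23, 38, None, None, None, 43, None, 47]
Preorder traversal: [33, 23, 38, 43, 47]


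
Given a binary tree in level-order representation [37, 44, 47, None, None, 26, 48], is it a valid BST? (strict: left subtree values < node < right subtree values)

Level-order array: [37, 44, 47, None, None, 26, 48]
Validate using subtree bounds (lo, hi): at each node, require lo < value < hi,
then recurse left with hi=value and right with lo=value.
Preorder trace (stopping at first violation):
  at node 37 with bounds (-inf, +inf): OK
  at node 44 with bounds (-inf, 37): VIOLATION
Node 44 violates its bound: not (-inf < 44 < 37).
Result: Not a valid BST


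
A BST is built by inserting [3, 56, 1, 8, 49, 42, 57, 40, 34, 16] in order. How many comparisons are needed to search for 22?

Search path for 22: 3 -> 56 -> 8 -> 49 -> 42 -> 40 -> 34 -> 16
Found: False
Comparisons: 8


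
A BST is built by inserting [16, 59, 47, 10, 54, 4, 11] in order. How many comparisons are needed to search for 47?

Search path for 47: 16 -> 59 -> 47
Found: True
Comparisons: 3


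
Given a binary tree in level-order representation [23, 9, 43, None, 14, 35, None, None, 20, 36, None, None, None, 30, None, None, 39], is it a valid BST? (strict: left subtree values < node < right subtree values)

Level-order array: [23, 9, 43, None, 14, 35, None, None, 20, 36, None, None, None, 30, None, None, 39]
Validate using subtree bounds (lo, hi): at each node, require lo < value < hi,
then recurse left with hi=value and right with lo=value.
Preorder trace (stopping at first violation):
  at node 23 with bounds (-inf, +inf): OK
  at node 9 with bounds (-inf, 23): OK
  at node 14 with bounds (9, 23): OK
  at node 20 with bounds (14, 23): OK
  at node 43 with bounds (23, +inf): OK
  at node 35 with bounds (23, 43): OK
  at node 36 with bounds (23, 35): VIOLATION
Node 36 violates its bound: not (23 < 36 < 35).
Result: Not a valid BST


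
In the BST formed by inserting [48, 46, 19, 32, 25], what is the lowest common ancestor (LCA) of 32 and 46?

Tree insertion order: [48, 46, 19, 32, 25]
Tree (level-order array): [48, 46, None, 19, None, None, 32, 25]
In a BST, the LCA of p=32, q=46 is the first node v on the
root-to-leaf path with p <= v <= q (go left if both < v, right if both > v).
Walk from root:
  at 48: both 32 and 46 < 48, go left
  at 46: 32 <= 46 <= 46, this is the LCA
LCA = 46


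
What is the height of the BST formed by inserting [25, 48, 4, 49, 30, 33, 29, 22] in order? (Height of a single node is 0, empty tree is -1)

Insertion order: [25, 48, 4, 49, 30, 33, 29, 22]
Tree (level-order array): [25, 4, 48, None, 22, 30, 49, None, None, 29, 33]
Compute height bottom-up (empty subtree = -1):
  height(22) = 1 + max(-1, -1) = 0
  height(4) = 1 + max(-1, 0) = 1
  height(29) = 1 + max(-1, -1) = 0
  height(33) = 1 + max(-1, -1) = 0
  height(30) = 1 + max(0, 0) = 1
  height(49) = 1 + max(-1, -1) = 0
  height(48) = 1 + max(1, 0) = 2
  height(25) = 1 + max(1, 2) = 3
Height = 3


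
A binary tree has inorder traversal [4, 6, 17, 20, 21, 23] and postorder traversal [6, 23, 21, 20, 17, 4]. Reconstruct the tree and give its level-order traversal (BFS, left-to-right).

Inorder:   [4, 6, 17, 20, 21, 23]
Postorder: [6, 23, 21, 20, 17, 4]
Algorithm: postorder visits root last, so walk postorder right-to-left;
each value is the root of the current inorder slice — split it at that
value, recurse on the right subtree first, then the left.
Recursive splits:
  root=4; inorder splits into left=[], right=[6, 17, 20, 21, 23]
  root=17; inorder splits into left=[6], right=[20, 21, 23]
  root=20; inorder splits into left=[], right=[21, 23]
  root=21; inorder splits into left=[], right=[23]
  root=23; inorder splits into left=[], right=[]
  root=6; inorder splits into left=[], right=[]
Reconstructed level-order: [4, 17, 6, 20, 21, 23]


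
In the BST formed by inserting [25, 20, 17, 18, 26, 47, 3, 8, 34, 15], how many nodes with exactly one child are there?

Tree built from: [25, 20, 17, 18, 26, 47, 3, 8, 34, 15]
Tree (level-order array): [25, 20, 26, 17, None, None, 47, 3, 18, 34, None, None, 8, None, None, None, None, None, 15]
Rule: These are nodes with exactly 1 non-null child.
Per-node child counts:
  node 25: 2 child(ren)
  node 20: 1 child(ren)
  node 17: 2 child(ren)
  node 3: 1 child(ren)
  node 8: 1 child(ren)
  node 15: 0 child(ren)
  node 18: 0 child(ren)
  node 26: 1 child(ren)
  node 47: 1 child(ren)
  node 34: 0 child(ren)
Matching nodes: [20, 3, 8, 26, 47]
Count of nodes with exactly one child: 5


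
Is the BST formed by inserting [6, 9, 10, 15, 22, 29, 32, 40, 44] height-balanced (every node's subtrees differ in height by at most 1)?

Tree (level-order array): [6, None, 9, None, 10, None, 15, None, 22, None, 29, None, 32, None, 40, None, 44]
Definition: a tree is height-balanced if, at every node, |h(left) - h(right)| <= 1 (empty subtree has height -1).
Bottom-up per-node check:
  node 44: h_left=-1, h_right=-1, diff=0 [OK], height=0
  node 40: h_left=-1, h_right=0, diff=1 [OK], height=1
  node 32: h_left=-1, h_right=1, diff=2 [FAIL (|-1-1|=2 > 1)], height=2
  node 29: h_left=-1, h_right=2, diff=3 [FAIL (|-1-2|=3 > 1)], height=3
  node 22: h_left=-1, h_right=3, diff=4 [FAIL (|-1-3|=4 > 1)], height=4
  node 15: h_left=-1, h_right=4, diff=5 [FAIL (|-1-4|=5 > 1)], height=5
  node 10: h_left=-1, h_right=5, diff=6 [FAIL (|-1-5|=6 > 1)], height=6
  node 9: h_left=-1, h_right=6, diff=7 [FAIL (|-1-6|=7 > 1)], height=7
  node 6: h_left=-1, h_right=7, diff=8 [FAIL (|-1-7|=8 > 1)], height=8
Node 32 violates the condition: |-1 - 1| = 2 > 1.
Result: Not balanced


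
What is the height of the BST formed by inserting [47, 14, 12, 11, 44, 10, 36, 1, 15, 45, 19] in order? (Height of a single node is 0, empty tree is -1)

Insertion order: [47, 14, 12, 11, 44, 10, 36, 1, 15, 45, 19]
Tree (level-order array): [47, 14, None, 12, 44, 11, None, 36, 45, 10, None, 15, None, None, None, 1, None, None, 19]
Compute height bottom-up (empty subtree = -1):
  height(1) = 1 + max(-1, -1) = 0
  height(10) = 1 + max(0, -1) = 1
  height(11) = 1 + max(1, -1) = 2
  height(12) = 1 + max(2, -1) = 3
  height(19) = 1 + max(-1, -1) = 0
  height(15) = 1 + max(-1, 0) = 1
  height(36) = 1 + max(1, -1) = 2
  height(45) = 1 + max(-1, -1) = 0
  height(44) = 1 + max(2, 0) = 3
  height(14) = 1 + max(3, 3) = 4
  height(47) = 1 + max(4, -1) = 5
Height = 5


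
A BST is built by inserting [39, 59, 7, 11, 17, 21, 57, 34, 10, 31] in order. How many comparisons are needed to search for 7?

Search path for 7: 39 -> 7
Found: True
Comparisons: 2


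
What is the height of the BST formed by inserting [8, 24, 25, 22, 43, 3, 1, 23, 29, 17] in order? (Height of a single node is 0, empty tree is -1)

Insertion order: [8, 24, 25, 22, 43, 3, 1, 23, 29, 17]
Tree (level-order array): [8, 3, 24, 1, None, 22, 25, None, None, 17, 23, None, 43, None, None, None, None, 29]
Compute height bottom-up (empty subtree = -1):
  height(1) = 1 + max(-1, -1) = 0
  height(3) = 1 + max(0, -1) = 1
  height(17) = 1 + max(-1, -1) = 0
  height(23) = 1 + max(-1, -1) = 0
  height(22) = 1 + max(0, 0) = 1
  height(29) = 1 + max(-1, -1) = 0
  height(43) = 1 + max(0, -1) = 1
  height(25) = 1 + max(-1, 1) = 2
  height(24) = 1 + max(1, 2) = 3
  height(8) = 1 + max(1, 3) = 4
Height = 4


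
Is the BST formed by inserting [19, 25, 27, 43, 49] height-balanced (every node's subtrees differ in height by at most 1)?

Tree (level-order array): [19, None, 25, None, 27, None, 43, None, 49]
Definition: a tree is height-balanced if, at every node, |h(left) - h(right)| <= 1 (empty subtree has height -1).
Bottom-up per-node check:
  node 49: h_left=-1, h_right=-1, diff=0 [OK], height=0
  node 43: h_left=-1, h_right=0, diff=1 [OK], height=1
  node 27: h_left=-1, h_right=1, diff=2 [FAIL (|-1-1|=2 > 1)], height=2
  node 25: h_left=-1, h_right=2, diff=3 [FAIL (|-1-2|=3 > 1)], height=3
  node 19: h_left=-1, h_right=3, diff=4 [FAIL (|-1-3|=4 > 1)], height=4
Node 27 violates the condition: |-1 - 1| = 2 > 1.
Result: Not balanced


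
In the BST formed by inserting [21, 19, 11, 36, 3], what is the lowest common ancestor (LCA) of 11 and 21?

Tree insertion order: [21, 19, 11, 36, 3]
Tree (level-order array): [21, 19, 36, 11, None, None, None, 3]
In a BST, the LCA of p=11, q=21 is the first node v on the
root-to-leaf path with p <= v <= q (go left if both < v, right if both > v).
Walk from root:
  at 21: 11 <= 21 <= 21, this is the LCA
LCA = 21


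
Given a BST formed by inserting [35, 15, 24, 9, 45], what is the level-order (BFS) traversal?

Tree insertion order: [35, 15, 24, 9, 45]
Tree (level-order array): [35, 15, 45, 9, 24]
BFS from the root, enqueuing left then right child of each popped node:
  queue [35] -> pop 35, enqueue [15, 45], visited so far: [35]
  queue [15, 45] -> pop 15, enqueue [9, 24], visited so far: [35, 15]
  queue [45, 9, 24] -> pop 45, enqueue [none], visited so far: [35, 15, 45]
  queue [9, 24] -> pop 9, enqueue [none], visited so far: [35, 15, 45, 9]
  queue [24] -> pop 24, enqueue [none], visited so far: [35, 15, 45, 9, 24]
Result: [35, 15, 45, 9, 24]
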